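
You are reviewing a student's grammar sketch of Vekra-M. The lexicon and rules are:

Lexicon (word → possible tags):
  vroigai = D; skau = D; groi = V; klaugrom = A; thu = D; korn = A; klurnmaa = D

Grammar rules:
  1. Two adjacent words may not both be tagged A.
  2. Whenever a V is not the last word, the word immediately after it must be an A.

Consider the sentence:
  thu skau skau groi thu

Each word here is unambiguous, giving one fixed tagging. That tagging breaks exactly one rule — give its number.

Fixed tagging: D D D V D.
Checking each rule: R1 ✓, R2 ✗.
Only rule 2 fails.

2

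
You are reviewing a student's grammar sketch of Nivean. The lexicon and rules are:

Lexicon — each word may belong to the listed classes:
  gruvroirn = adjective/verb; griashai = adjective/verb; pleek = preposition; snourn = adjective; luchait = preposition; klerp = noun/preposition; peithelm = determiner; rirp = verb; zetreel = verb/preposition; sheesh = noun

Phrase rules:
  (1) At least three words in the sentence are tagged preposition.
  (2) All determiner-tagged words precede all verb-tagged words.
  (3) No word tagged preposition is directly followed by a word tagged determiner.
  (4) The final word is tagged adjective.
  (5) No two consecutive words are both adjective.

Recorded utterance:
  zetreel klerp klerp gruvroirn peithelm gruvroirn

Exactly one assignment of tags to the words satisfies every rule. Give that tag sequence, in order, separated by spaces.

Candidates per position — 1:zetreel {verb,preposition}; 2:klerp {noun,preposition}; 3:klerp {noun,preposition}; 4:gruvroirn {adjective,verb}; 5:peithelm {determiner}; 6:gruvroirn {adjective,verb}.
Word 1 cannot be verb — rule 1 would then fail for every completion. It is preposition.
Word 2 cannot be noun — rule 1 would then fail for every completion. It is preposition.
Word 3 cannot be noun — rule 1 would then fail for every completion. It is preposition.
Word 4 cannot be verb — rule 2 would then fail for every completion. It is adjective.
Word 6 cannot be verb — rule 4 would then fail for every completion. It is adjective.
The only consistent sequence is: preposition preposition preposition adjective determiner adjective.
Checking: rule 1 satisfied; rule 2 satisfied; rule 3 satisfied; rule 4 satisfied; rule 5 satisfied.

preposition preposition preposition adjective determiner adjective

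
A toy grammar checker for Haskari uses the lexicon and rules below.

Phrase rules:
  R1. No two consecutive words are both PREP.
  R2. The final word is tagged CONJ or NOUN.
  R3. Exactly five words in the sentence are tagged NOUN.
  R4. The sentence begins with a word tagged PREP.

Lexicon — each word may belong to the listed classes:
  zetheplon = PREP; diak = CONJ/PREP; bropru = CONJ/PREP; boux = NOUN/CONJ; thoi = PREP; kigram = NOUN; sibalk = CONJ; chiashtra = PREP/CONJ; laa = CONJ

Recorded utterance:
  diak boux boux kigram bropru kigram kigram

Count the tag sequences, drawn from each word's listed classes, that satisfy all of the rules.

2

Candidates per position — 1:diak {CONJ,PREP}; 2:boux {NOUN,CONJ}; 3:boux {NOUN,CONJ}; 4:kigram {NOUN}; 5:bropru {CONJ,PREP}; 6:kigram {NOUN}; 7:kigram {NOUN}.
There are 16 candidate sequences in total.
The sequences that satisfy every rule: PREP NOUN NOUN NOUN CONJ NOUN NOUN; PREP NOUN NOUN NOUN PREP NOUN NOUN.
Count = 2.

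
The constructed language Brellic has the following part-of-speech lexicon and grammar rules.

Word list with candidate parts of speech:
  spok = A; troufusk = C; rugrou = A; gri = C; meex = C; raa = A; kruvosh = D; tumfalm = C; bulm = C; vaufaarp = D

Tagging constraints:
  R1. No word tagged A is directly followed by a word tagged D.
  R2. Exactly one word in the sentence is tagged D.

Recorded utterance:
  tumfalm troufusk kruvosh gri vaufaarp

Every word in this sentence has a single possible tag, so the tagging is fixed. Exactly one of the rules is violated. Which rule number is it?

2

Fixed tagging: C C D C D.
Rule check: R1 ok, R2 fails.
Only rule 2 fails.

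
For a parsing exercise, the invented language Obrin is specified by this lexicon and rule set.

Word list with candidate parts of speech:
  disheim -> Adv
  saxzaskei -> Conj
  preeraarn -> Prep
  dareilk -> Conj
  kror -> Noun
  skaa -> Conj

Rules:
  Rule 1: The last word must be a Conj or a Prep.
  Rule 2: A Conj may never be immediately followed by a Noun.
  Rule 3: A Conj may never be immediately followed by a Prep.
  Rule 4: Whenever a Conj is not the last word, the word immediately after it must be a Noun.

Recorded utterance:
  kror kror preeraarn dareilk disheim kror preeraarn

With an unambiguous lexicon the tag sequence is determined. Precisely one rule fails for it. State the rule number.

Fixed tagging: Noun Noun Prep Conj Adv Noun Prep.
Applying the rules: R1 pass, R2 pass, R3 pass, R4 fail.
Only rule 4 fails.

4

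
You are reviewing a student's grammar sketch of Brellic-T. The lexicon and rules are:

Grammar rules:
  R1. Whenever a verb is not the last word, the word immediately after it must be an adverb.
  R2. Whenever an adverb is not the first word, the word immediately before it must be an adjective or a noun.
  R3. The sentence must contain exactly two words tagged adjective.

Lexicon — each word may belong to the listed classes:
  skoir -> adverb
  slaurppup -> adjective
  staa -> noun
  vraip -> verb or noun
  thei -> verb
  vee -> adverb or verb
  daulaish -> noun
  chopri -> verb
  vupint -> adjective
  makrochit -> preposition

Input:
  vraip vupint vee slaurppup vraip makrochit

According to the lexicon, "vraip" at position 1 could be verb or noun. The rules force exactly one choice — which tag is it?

Candidates per position — 1:vraip {verb,noun}; 2:vupint {adjective}; 3:vee {adverb,verb}; 4:slaurppup {adjective}; 5:vraip {verb,noun}; 6:makrochit {preposition}.
Word 1 cannot be verb — rule 1 would then fail for every completion. It is noun.
Word 3 cannot be verb — rule 1 would then fail for every completion. It is adverb.
Word 5 cannot be verb — rule 1 would then fail for every completion. It is noun.
That leaves exactly one tagging: noun adjective adverb adjective noun preposition.
Check: rule 1 ok; rule 2 ok; rule 3 ok.

noun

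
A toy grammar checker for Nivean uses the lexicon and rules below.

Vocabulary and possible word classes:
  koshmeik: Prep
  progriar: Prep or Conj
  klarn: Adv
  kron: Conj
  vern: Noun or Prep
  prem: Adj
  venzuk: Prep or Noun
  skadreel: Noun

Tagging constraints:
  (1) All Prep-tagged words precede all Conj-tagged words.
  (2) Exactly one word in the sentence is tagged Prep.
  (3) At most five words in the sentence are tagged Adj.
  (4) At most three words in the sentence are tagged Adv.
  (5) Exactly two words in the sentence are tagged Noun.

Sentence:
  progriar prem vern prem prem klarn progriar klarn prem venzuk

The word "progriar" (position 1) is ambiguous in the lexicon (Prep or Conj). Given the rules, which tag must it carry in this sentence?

Prep

Candidates per position — 1:progriar {Prep,Conj}; 2:prem {Adj}; 3:vern {Noun,Prep}; 4:prem {Adj}; 5:prem {Adj}; 6:klarn {Adv}; 7:progriar {Prep,Conj}; 8:klarn {Adv}; 9:prem {Adj}; 10:venzuk {Prep,Noun}.
If word 3 were Prep, no tagging could satisfy rule 5; so word 3 is Noun.
If word 10 were Prep, no tagging could satisfy rule 5; so word 10 is Noun.
Position 1: the remaining choice is settled jointly with positions 7 — only Prep at position 1 is part of a tagging that satisfies every rule.
That leaves exactly one tagging: Prep Adj Noun Adj Adj Adv Conj Adv Adj Noun.
Rule-by-rule: rule 1 ✓; rule 2 ✓; rule 3 ✓; rule 4 ✓; rule 5 ✓.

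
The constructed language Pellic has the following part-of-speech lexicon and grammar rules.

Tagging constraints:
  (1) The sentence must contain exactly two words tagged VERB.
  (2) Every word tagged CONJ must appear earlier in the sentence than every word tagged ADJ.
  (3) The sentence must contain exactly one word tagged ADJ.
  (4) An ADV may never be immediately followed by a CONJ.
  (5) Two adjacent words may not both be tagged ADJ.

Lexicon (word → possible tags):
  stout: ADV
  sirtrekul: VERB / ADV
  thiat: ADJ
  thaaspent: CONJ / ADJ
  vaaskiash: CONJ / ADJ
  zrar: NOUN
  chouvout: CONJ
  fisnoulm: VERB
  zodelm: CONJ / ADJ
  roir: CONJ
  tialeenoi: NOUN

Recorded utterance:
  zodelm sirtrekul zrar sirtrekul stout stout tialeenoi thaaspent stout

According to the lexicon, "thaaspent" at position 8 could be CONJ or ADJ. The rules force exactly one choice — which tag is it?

ADJ

Candidates per position — 1:zodelm {CONJ,ADJ}; 2:sirtrekul {VERB,ADV}; 3:zrar {NOUN}; 4:sirtrekul {VERB,ADV}; 5:stout {ADV}; 6:stout {ADV}; 7:tialeenoi {NOUN}; 8:thaaspent {CONJ,ADJ}; 9:stout {ADV}.
At position 2, choosing ADV makes rule 1 impossible to satisfy; hence VERB.
At position 4, choosing ADV makes rule 1 impossible to satisfy; hence VERB.
Position 8: the remaining choice is settled jointly with positions 1 — only ADJ at position 8 is part of a tagging that satisfies every rule.
That leaves exactly one tagging: CONJ VERB NOUN VERB ADV ADV NOUN ADJ ADV.
Verifying each rule — rule 1 satisfied; rule 2 satisfied; rule 3 satisfied; rule 4 satisfied; rule 5 satisfied.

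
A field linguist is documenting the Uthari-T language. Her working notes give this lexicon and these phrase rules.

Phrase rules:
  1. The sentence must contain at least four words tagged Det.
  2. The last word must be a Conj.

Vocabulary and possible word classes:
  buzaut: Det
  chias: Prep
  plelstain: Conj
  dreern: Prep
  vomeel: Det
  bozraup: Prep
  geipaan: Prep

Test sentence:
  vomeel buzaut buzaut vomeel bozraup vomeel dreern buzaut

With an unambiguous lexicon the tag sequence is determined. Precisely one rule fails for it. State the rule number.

2

Fixed tagging: Det Det Det Det Prep Det Prep Det.
Applying the rules: R1 pass, R2 fail.
Only rule 2 fails.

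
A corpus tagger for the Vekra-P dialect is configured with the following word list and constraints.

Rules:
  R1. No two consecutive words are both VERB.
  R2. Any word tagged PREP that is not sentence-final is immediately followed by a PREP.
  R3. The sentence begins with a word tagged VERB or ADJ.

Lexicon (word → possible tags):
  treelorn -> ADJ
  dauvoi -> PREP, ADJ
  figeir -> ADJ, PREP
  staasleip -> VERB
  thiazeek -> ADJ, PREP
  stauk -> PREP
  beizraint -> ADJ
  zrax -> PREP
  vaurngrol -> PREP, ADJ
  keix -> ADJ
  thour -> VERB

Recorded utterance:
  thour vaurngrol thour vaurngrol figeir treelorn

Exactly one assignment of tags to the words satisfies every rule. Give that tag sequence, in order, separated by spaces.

VERB ADJ VERB ADJ ADJ ADJ

Candidates per position — 1:thour {VERB}; 2:vaurngrol {PREP,ADJ}; 3:thour {VERB}; 4:vaurngrol {PREP,ADJ}; 5:figeir {ADJ,PREP}; 6:treelorn {ADJ}.
If word 2 were PREP, no tagging could satisfy rule 2; so word 2 is ADJ.
If word 4 were PREP, no tagging could satisfy rule 2; so word 4 is ADJ.
If word 5 were PREP, no tagging could satisfy rule 2; so word 5 is ADJ.
That leaves exactly one tagging: VERB ADJ VERB ADJ ADJ ADJ.
Rule-by-rule: rule 1 satisfied; rule 2 satisfied; rule 3 satisfied.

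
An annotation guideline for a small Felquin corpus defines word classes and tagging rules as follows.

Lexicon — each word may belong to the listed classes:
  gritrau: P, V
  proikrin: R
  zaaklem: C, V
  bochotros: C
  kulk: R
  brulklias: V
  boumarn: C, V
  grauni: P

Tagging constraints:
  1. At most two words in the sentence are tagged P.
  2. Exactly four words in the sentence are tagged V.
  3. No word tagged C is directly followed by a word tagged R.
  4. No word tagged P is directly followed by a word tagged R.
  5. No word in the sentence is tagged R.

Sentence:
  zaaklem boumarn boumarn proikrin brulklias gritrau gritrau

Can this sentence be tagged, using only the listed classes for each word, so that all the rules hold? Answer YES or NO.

NO

Candidates per position — 1:zaaklem {C,V}; 2:boumarn {C,V}; 3:boumarn {C,V}; 4:proikrin {R}; 5:brulklias {V}; 6:gritrau {P,V}; 7:gritrau {P,V}.
Rule 5 cannot be satisfied by any choice of tags from the lexicon.
So there is no consistent tagging.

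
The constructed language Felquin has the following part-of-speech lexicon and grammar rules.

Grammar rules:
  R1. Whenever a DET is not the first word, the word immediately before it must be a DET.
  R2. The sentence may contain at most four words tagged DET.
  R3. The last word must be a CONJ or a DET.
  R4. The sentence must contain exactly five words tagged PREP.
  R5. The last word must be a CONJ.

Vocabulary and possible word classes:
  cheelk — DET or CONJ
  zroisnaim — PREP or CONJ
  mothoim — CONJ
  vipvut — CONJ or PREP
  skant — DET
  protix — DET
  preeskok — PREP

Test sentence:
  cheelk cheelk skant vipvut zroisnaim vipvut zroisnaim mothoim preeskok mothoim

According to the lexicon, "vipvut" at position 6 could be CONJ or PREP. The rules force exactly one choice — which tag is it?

PREP

Candidates per position — 1:cheelk {DET,CONJ}; 2:cheelk {DET,CONJ}; 3:skant {DET}; 4:vipvut {CONJ,PREP}; 5:zroisnaim {PREP,CONJ}; 6:vipvut {CONJ,PREP}; 7:zroisnaim {PREP,CONJ}; 8:mothoim {CONJ}; 9:preeskok {PREP}; 10:mothoim {CONJ}.
Position 1: tagging it CONJ would leave rule 1 unsatisfiable, so it must be DET.
Position 2: tagging it CONJ would leave rule 1 unsatisfiable, so it must be DET.
Position 4: tagging it CONJ would leave rule 4 unsatisfiable, so it must be PREP.
Position 5: tagging it CONJ would leave rule 4 unsatisfiable, so it must be PREP.
Position 6: tagging it CONJ would leave rule 4 unsatisfiable, so it must be PREP.
Position 7: tagging it CONJ would leave rule 4 unsatisfiable, so it must be PREP.
The only consistent sequence is: DET DET DET PREP PREP PREP PREP CONJ PREP CONJ.
Verifying each rule — rule 1 satisfied; rule 2 satisfied; rule 3 satisfied; rule 4 satisfied; rule 5 satisfied.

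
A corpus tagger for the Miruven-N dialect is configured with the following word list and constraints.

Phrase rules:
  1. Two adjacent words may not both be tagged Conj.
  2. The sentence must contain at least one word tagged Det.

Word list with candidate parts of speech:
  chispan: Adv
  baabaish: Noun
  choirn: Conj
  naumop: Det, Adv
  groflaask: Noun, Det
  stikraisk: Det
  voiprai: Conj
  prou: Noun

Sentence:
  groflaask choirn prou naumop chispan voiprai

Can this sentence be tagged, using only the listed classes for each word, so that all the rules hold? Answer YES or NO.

Candidates per position — 1:groflaask {Noun,Det}; 2:choirn {Conj}; 3:prou {Noun}; 4:naumop {Det,Adv}; 5:chispan {Adv}; 6:voiprai {Conj}.
One satisfying assignment: Det Conj Noun Adv Adv Conj.
Rule-by-rule: rule 1 ✓; rule 2 ✓.

YES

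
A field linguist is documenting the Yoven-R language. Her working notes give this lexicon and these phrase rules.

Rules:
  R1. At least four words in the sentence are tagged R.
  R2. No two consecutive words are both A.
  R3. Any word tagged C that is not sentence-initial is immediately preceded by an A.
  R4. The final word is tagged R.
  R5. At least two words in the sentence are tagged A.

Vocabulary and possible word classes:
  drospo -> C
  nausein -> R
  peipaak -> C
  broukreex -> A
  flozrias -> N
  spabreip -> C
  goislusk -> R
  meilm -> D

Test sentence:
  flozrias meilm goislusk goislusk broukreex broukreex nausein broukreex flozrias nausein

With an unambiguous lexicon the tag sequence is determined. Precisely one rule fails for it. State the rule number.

Fixed tagging: N D R R A A R A N R.
Rule check: R1 holds, R2 violated, R3 holds, R4 holds, R5 holds.
Only rule 2 fails.

2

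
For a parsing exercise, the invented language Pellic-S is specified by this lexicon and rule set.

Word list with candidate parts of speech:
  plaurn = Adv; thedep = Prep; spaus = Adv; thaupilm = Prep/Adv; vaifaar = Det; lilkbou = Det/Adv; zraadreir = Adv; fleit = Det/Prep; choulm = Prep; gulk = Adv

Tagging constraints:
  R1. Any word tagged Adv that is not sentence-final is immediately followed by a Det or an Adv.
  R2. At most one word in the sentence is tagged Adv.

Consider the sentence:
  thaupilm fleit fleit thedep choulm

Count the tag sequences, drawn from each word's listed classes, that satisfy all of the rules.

Candidates per position — 1:thaupilm {Prep,Adv}; 2:fleit {Det,Prep}; 3:fleit {Det,Prep}; 4:thedep {Prep}; 5:choulm {Prep}.
There are 8 candidate sequences in total.
Checking each against the rules leaves 6 sequences.
Count = 6.

6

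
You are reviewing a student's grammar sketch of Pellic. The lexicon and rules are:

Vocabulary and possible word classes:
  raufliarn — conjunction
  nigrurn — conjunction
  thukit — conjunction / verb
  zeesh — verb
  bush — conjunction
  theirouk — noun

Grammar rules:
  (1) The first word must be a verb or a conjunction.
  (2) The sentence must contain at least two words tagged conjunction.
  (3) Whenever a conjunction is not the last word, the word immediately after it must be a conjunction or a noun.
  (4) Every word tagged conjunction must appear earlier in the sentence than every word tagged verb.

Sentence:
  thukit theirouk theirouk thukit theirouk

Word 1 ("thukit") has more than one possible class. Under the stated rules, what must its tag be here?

Candidates per position — 1:thukit {conjunction,verb}; 2:theirouk {noun}; 3:theirouk {noun}; 4:thukit {conjunction,verb}; 5:theirouk {noun}.
Word 1 cannot be verb — rule 2 would then fail for every completion. It is conjunction.
Word 4 cannot be verb — rule 2 would then fail for every completion. It is conjunction.
The only consistent sequence is: conjunction noun noun conjunction noun.
Verifying each rule — rule 1 ok; rule 2 ok; rule 3 ok; rule 4 ok.

conjunction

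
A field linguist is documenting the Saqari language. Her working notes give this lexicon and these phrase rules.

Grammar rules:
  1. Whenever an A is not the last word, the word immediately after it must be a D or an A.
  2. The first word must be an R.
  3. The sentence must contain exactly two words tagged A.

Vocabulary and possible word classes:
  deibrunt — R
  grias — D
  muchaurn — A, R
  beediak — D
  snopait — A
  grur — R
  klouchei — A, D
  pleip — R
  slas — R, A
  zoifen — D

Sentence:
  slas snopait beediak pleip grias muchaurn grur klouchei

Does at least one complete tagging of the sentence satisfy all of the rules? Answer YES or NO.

YES

Candidates per position — 1:slas {R,A}; 2:snopait {A}; 3:beediak {D}; 4:pleip {R}; 5:grias {D}; 6:muchaurn {A,R}; 7:grur {R}; 8:klouchei {A,D}.
One satisfying assignment: R A D R D R R A.
Check: rule 1 satisfied; rule 2 satisfied; rule 3 satisfied.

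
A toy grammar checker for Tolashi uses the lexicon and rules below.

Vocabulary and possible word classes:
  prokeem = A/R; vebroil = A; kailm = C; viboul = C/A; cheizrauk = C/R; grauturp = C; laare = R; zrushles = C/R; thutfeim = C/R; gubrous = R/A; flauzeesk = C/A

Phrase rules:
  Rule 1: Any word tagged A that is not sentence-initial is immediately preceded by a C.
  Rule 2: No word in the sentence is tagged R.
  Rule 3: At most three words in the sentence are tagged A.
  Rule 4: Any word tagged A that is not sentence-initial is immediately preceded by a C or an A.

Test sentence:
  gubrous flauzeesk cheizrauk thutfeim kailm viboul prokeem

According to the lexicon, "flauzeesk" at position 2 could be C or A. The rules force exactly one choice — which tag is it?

Candidates per position — 1:gubrous {R,A}; 2:flauzeesk {C,A}; 3:cheizrauk {C,R}; 4:thutfeim {C,R}; 5:kailm {C}; 6:viboul {C,A}; 7:prokeem {A,R}.
Position 1: tagging it R would leave rule 2 unsatisfiable, so it must be A.
Position 2: tagging it A would leave rule 1 unsatisfiable, so it must be C.
Position 3: tagging it R would leave rule 2 unsatisfiable, so it must be C.
Position 4: tagging it R would leave rule 2 unsatisfiable, so it must be C.
Position 7: tagging it R would leave rule 2 unsatisfiable, so it must be A.
Position 6: tagging it A would leave rule 1 unsatisfiable, so it must be C.
So the tagging must be: A C C C C C A.
Check: rule 1 ✓; rule 2 ✓; rule 3 ✓; rule 4 ✓.

C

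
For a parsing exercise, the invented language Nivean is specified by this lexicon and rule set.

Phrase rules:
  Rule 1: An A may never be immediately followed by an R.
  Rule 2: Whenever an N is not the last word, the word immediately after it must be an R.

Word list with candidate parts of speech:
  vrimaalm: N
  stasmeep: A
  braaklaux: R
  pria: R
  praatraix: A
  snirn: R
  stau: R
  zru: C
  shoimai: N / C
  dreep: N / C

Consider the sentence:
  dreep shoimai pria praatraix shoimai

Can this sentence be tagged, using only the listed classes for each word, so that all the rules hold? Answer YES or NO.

Candidates per position — 1:dreep {N,C}; 2:shoimai {N,C}; 3:pria {R}; 4:praatraix {A}; 5:shoimai {N,C}.
One satisfying assignment: C C R A C.
Checking: rule 1 ok; rule 2 ok.

YES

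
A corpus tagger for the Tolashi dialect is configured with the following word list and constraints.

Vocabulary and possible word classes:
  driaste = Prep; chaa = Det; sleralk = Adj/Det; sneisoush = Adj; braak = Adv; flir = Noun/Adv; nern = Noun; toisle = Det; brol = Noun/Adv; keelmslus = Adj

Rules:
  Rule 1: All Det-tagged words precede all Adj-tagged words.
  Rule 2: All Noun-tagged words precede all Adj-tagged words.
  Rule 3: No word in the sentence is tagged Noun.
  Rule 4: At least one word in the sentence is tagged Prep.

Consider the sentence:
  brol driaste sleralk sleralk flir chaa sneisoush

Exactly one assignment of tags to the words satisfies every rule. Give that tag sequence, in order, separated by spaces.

Candidates per position — 1:brol {Noun,Adv}; 2:driaste {Prep}; 3:sleralk {Adj,Det}; 4:sleralk {Adj,Det}; 5:flir {Noun,Adv}; 6:chaa {Det}; 7:sneisoush {Adj}.
Position 1: tagging it Noun would leave rule 3 unsatisfiable, so it must be Adv.
Position 3: tagging it Adj would leave rule 1 unsatisfiable, so it must be Det.
Position 4: tagging it Adj would leave rule 1 unsatisfiable, so it must be Det.
Position 5: tagging it Noun would leave rule 3 unsatisfiable, so it must be Adv.
So the tagging must be: Adv Prep Det Det Adv Det Adj.
Rule-by-rule: rule 1 ✓; rule 2 ✓; rule 3 ✓; rule 4 ✓.

Adv Prep Det Det Adv Det Adj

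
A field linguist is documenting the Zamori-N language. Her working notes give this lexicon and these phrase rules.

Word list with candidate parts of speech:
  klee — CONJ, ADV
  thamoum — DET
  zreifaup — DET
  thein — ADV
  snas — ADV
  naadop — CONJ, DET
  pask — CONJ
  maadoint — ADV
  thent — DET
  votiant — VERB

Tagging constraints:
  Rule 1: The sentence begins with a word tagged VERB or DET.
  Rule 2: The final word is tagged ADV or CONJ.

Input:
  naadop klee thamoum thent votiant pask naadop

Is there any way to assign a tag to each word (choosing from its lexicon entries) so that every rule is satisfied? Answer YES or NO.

YES

Candidates per position — 1:naadop {CONJ,DET}; 2:klee {CONJ,ADV}; 3:thamoum {DET}; 4:thent {DET}; 5:votiant {VERB}; 6:pask {CONJ}; 7:naadop {CONJ,DET}.
One satisfying assignment: DET ADV DET DET VERB CONJ CONJ.
Checking: rule 1 satisfied; rule 2 satisfied.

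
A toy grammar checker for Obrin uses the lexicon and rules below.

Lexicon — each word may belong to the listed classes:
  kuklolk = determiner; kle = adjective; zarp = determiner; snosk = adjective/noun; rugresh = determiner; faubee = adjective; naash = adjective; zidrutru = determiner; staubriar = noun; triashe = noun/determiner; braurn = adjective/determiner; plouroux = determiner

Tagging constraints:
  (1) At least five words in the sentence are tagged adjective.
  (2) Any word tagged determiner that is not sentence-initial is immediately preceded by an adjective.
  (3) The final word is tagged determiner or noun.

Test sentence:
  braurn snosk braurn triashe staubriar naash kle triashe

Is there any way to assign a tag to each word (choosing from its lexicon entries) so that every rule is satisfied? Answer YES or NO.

YES

Candidates per position — 1:braurn {adjective,determiner}; 2:snosk {adjective,noun}; 3:braurn {adjective,determiner}; 4:triashe {noun,determiner}; 5:staubriar {noun}; 6:naash {adjective}; 7:kle {adjective}; 8:triashe {noun,determiner}.
One satisfying assignment: adjective adjective adjective noun noun adjective adjective determiner.
Check: rule 1 ✓; rule 2 ✓; rule 3 ✓.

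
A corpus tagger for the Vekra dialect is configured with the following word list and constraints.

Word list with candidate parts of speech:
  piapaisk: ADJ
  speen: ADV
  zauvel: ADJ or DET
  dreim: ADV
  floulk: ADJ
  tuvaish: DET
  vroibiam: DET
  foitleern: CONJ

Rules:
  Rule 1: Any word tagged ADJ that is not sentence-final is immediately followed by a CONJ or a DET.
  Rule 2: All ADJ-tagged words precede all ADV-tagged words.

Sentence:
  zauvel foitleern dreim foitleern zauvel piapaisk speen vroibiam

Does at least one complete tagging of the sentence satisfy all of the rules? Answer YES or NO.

Candidates per position — 1:zauvel {ADJ,DET}; 2:foitleern {CONJ}; 3:dreim {ADV}; 4:foitleern {CONJ}; 5:zauvel {ADJ,DET}; 6:piapaisk {ADJ}; 7:speen {ADV}; 8:vroibiam {DET}.
Rule 1 cannot be satisfied by any choice of tags from the lexicon.
So there is no consistent tagging.

NO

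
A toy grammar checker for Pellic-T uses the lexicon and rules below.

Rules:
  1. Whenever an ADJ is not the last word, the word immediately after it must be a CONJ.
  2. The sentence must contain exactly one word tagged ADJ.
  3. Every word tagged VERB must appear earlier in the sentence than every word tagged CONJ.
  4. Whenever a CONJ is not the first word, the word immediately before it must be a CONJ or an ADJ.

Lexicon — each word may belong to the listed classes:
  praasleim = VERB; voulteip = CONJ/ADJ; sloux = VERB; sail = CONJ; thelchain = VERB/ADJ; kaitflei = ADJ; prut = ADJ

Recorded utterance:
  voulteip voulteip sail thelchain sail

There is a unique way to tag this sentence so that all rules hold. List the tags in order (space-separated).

CONJ CONJ CONJ ADJ CONJ

Candidates per position — 1:voulteip {CONJ,ADJ}; 2:voulteip {CONJ,ADJ}; 3:sail {CONJ}; 4:thelchain {VERB,ADJ}; 5:sail {CONJ}.
If word 4 were VERB, no tagging could satisfy rule 3; so word 4 is ADJ.
If word 1 were ADJ, no tagging could satisfy rule 2; so word 1 is CONJ.
If word 2 were ADJ, no tagging could satisfy rule 2; so word 2 is CONJ.
The unique satisfying tagging is: CONJ CONJ CONJ ADJ CONJ.
Rule-by-rule: rule 1 ok; rule 2 ok; rule 3 ok; rule 4 ok.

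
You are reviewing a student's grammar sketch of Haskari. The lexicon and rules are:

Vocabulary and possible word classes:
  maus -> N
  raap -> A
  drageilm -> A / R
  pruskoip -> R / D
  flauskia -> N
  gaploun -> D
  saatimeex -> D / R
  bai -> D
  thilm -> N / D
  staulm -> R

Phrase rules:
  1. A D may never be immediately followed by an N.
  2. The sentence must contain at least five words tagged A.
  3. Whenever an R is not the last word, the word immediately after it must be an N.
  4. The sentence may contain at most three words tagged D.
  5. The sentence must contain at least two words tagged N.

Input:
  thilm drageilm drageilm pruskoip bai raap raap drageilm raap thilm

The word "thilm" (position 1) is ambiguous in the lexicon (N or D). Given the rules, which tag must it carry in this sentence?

Candidates per position — 1:thilm {N,D}; 2:drageilm {A,R}; 3:drageilm {A,R}; 4:pruskoip {R,D}; 5:bai {D}; 6:raap {A}; 7:raap {A}; 8:drageilm {A,R}; 9:raap {A}; 10:thilm {N,D}.
At position 1, choosing D makes rule 5 impossible to satisfy; hence N.
At position 2, choosing R makes rule 3 impossible to satisfy; hence A.
At position 3, choosing R makes rule 3 impossible to satisfy; hence A.
At position 4, choosing R makes rule 3 impossible to satisfy; hence D.
At position 8, choosing R makes rule 3 impossible to satisfy; hence A.
At position 10, choosing D makes rule 5 impossible to satisfy; hence N.
That leaves exactly one tagging: N A A D D A A A A N.
Checking: rule 1 ok; rule 2 ok; rule 3 ok; rule 4 ok; rule 5 ok.

N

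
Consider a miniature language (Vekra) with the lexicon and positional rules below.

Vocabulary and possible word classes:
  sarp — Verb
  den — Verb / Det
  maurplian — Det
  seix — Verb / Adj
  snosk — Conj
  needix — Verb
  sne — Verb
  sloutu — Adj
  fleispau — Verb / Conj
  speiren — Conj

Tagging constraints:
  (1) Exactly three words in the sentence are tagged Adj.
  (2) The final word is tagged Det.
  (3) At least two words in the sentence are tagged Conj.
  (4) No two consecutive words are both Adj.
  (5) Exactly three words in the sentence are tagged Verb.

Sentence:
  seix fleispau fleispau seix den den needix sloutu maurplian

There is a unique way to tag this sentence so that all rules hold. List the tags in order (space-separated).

Candidates per position — 1:seix {Verb,Adj}; 2:fleispau {Verb,Conj}; 3:fleispau {Verb,Conj}; 4:seix {Verb,Adj}; 5:den {Verb,Det}; 6:den {Verb,Det}; 7:needix {Verb}; 8:sloutu {Adj}; 9:maurplian {Det}.
Word 1 cannot be Verb — rule 1 would then fail for every completion. It is Adj.
Word 2 cannot be Verb — rule 3 would then fail for every completion. It is Conj.
Word 3 cannot be Verb — rule 3 would then fail for every completion. It is Conj.
Word 4 cannot be Verb — rule 1 would then fail for every completion. It is Adj.
Word 5 cannot be Det — rule 5 would then fail for every completion. It is Verb.
Word 6 cannot be Det — rule 5 would then fail for every completion. It is Verb.
So the tagging must be: Adj Conj Conj Adj Verb Verb Verb Adj Det.
Checking: rule 1 ✓; rule 2 ✓; rule 3 ✓; rule 4 ✓; rule 5 ✓.

Adj Conj Conj Adj Verb Verb Verb Adj Det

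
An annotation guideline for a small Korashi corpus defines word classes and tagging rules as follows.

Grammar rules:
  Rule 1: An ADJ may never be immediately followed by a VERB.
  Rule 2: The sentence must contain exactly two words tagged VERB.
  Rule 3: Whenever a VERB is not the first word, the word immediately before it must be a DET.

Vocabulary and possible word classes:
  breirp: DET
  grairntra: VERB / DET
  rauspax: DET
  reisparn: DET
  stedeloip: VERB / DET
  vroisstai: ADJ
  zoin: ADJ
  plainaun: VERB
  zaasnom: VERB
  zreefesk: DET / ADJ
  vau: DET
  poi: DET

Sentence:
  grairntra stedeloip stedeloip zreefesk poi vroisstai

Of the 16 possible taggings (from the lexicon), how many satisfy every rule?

Candidates per position — 1:grairntra {VERB,DET}; 2:stedeloip {VERB,DET}; 3:stedeloip {VERB,DET}; 4:zreefesk {DET,ADJ}; 5:poi {DET}; 6:vroisstai {ADJ}.
There are 16 candidate sequences in total.
The sequences that satisfy every rule: VERB DET VERB DET DET ADJ; VERB DET VERB ADJ DET ADJ.
Count = 2.

2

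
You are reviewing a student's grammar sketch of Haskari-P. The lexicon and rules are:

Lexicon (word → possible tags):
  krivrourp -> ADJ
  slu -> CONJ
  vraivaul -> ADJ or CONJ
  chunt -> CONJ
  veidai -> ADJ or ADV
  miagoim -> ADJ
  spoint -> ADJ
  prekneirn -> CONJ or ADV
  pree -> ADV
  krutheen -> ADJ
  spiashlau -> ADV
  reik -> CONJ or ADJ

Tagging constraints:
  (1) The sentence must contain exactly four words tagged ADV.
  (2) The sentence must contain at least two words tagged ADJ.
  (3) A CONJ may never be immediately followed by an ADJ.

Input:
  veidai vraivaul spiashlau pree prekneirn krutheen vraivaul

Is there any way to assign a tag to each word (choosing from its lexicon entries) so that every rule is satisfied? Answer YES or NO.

Candidates per position — 1:veidai {ADJ,ADV}; 2:vraivaul {ADJ,CONJ}; 3:spiashlau {ADV}; 4:pree {ADV}; 5:prekneirn {CONJ,ADV}; 6:krutheen {ADJ}; 7:vraivaul {ADJ,CONJ}.
One satisfying assignment: ADV ADJ ADV ADV ADV ADJ CONJ.
Verifying each rule — rule 1 satisfied; rule 2 satisfied; rule 3 satisfied.

YES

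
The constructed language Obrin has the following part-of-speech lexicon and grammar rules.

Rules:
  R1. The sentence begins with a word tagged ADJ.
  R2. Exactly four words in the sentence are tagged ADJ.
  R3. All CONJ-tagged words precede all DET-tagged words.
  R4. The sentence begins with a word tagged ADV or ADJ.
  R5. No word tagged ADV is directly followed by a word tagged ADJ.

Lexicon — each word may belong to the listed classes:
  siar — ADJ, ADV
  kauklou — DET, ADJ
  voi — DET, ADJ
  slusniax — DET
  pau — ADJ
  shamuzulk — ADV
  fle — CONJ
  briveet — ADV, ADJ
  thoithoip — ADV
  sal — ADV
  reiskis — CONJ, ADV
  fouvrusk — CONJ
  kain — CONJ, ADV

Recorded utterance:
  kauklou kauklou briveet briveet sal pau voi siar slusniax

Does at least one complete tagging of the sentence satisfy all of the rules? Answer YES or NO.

NO

Candidates per position — 1:kauklou {DET,ADJ}; 2:kauklou {DET,ADJ}; 3:briveet {ADV,ADJ}; 4:briveet {ADV,ADJ}; 5:sal {ADV}; 6:pau {ADJ}; 7:voi {DET,ADJ}; 8:siar {ADJ,ADV}; 9:slusniax {DET}.
Rule 5 cannot be satisfied by any choice of tags from the lexicon.
So there is no consistent tagging.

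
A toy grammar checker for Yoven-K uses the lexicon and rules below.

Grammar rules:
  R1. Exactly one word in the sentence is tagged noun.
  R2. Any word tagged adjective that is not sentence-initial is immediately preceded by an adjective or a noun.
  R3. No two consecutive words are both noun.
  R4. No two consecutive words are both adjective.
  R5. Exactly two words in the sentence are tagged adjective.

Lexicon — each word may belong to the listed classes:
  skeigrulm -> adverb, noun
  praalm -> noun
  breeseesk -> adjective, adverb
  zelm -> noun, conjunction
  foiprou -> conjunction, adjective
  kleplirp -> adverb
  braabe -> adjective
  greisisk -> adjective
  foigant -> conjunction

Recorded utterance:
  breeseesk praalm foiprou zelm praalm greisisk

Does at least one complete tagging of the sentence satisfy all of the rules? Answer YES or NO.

NO

Candidates per position — 1:breeseesk {adjective,adverb}; 2:praalm {noun}; 3:foiprou {conjunction,adjective}; 4:zelm {noun,conjunction}; 5:praalm {noun}; 6:greisisk {adjective}.
Rule 1 cannot be satisfied by any choice of tags from the lexicon.
So there is no consistent tagging.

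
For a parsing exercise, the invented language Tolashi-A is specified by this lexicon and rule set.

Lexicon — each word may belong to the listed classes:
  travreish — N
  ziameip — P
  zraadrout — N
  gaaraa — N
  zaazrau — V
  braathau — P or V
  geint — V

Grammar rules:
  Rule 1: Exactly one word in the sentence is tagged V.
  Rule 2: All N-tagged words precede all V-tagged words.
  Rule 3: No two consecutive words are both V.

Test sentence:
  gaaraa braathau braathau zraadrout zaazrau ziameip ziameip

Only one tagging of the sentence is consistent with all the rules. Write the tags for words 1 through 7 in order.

Candidates per position — 1:gaaraa {N}; 2:braathau {P,V}; 3:braathau {P,V}; 4:zraadrout {N}; 5:zaazrau {V}; 6:ziameip {P}; 7:ziameip {P}.
Position 2: V is ruled out by rule 1; that leaves P.
Position 3: V is ruled out by rule 1; that leaves P.
That leaves exactly one tagging: N P P N V P P.
Verifying each rule — rule 1 ✓; rule 2 ✓; rule 3 ✓.

N P P N V P P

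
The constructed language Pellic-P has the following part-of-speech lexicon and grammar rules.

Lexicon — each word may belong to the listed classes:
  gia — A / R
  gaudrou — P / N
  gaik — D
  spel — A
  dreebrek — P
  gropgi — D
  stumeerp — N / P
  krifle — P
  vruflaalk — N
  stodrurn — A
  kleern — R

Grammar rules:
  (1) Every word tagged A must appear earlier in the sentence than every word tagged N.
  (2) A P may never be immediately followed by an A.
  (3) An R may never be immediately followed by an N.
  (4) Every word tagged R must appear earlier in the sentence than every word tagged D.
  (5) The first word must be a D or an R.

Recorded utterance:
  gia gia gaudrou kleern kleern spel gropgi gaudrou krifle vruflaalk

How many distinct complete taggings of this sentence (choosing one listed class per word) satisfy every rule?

Candidates per position — 1:gia {A,R}; 2:gia {A,R}; 3:gaudrou {P,N}; 4:kleern {R}; 5:kleern {R}; 6:spel {A}; 7:gropgi {D}; 8:gaudrou {P,N}; 9:krifle {P}; 10:vruflaalk {N}.
There are 16 candidate sequences in total.
The sequences that satisfy every rule: R A P R R A D P P N; R A P R R A D N P N; R R P R R A D P P N; R R P R R A D N P N.
Count = 4.

4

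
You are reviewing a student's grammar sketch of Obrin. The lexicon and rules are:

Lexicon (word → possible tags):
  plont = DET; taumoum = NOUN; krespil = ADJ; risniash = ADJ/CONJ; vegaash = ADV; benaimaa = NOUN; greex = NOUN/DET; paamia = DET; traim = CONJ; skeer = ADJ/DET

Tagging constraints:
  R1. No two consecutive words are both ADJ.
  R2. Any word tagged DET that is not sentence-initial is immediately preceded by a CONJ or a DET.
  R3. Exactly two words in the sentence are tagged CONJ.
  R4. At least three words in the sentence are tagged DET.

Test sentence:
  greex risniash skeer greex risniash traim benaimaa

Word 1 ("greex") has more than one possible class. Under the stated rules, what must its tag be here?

Candidates per position — 1:greex {NOUN,DET}; 2:risniash {ADJ,CONJ}; 3:skeer {ADJ,DET}; 4:greex {NOUN,DET}; 5:risniash {ADJ,CONJ}; 6:traim {CONJ}; 7:benaimaa {NOUN}.
At position 1, choosing NOUN makes rule 4 impossible to satisfy; hence DET.
At position 3, choosing ADJ makes rule 4 impossible to satisfy; hence DET.
At position 4, choosing NOUN makes rule 4 impossible to satisfy; hence DET.
At position 2, choosing ADJ makes rule 2 impossible to satisfy; hence CONJ.
At position 5, choosing CONJ makes rule 3 impossible to satisfy; hence ADJ.
So the tagging must be: DET CONJ DET DET ADJ CONJ NOUN.
Checking: rule 1 holds; rule 2 holds; rule 3 holds; rule 4 holds.

DET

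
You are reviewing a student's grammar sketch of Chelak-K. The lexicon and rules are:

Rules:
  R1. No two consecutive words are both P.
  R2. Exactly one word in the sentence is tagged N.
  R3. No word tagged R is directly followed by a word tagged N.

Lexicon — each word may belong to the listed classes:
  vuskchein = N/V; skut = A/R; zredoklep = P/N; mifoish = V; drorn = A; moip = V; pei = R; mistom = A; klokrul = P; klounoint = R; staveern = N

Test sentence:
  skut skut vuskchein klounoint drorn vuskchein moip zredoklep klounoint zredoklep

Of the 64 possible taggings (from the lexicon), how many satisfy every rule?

Candidates per position — 1:skut {A,R}; 2:skut {A,R}; 3:vuskchein {N,V}; 4:klounoint {R}; 5:drorn {A}; 6:vuskchein {N,V}; 7:moip {V}; 8:zredoklep {P,N}; 9:klounoint {R}; 10:zredoklep {P,N}.
There are 64 candidate sequences in total.
Checking each against the rules leaves 10 sequences.
Count = 10.

10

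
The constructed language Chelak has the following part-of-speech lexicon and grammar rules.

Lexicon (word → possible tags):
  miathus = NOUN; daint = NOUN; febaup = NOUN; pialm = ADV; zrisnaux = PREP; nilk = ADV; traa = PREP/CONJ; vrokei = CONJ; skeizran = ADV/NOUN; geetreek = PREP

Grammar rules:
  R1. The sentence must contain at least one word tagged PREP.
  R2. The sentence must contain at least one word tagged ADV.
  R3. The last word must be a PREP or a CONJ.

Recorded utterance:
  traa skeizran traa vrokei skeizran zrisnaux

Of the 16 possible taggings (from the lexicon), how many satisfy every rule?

Candidates per position — 1:traa {PREP,CONJ}; 2:skeizran {ADV,NOUN}; 3:traa {PREP,CONJ}; 4:vrokei {CONJ}; 5:skeizran {ADV,NOUN}; 6:zrisnaux {PREP}.
There are 16 candidate sequences in total.
Checking each against the rules leaves 12 sequences.
Count = 12.

12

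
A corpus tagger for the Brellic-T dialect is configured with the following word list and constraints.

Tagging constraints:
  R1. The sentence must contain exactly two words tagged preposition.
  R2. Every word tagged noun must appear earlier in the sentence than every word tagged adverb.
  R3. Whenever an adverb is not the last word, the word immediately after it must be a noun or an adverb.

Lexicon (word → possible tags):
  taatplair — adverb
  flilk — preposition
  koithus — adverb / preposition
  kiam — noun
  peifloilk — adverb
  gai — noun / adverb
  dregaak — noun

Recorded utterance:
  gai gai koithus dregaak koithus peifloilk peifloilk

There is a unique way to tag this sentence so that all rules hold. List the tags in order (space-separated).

noun noun preposition noun preposition adverb adverb

Candidates per position — 1:gai {noun,adverb}; 2:gai {noun,adverb}; 3:koithus {adverb,preposition}; 4:dregaak {noun}; 5:koithus {adverb,preposition}; 6:peifloilk {adverb}; 7:peifloilk {adverb}.
Word 1 cannot be adverb — rule 2 would then fail for every completion. It is noun.
Word 2 cannot be adverb — rule 2 would then fail for every completion. It is noun.
Word 3 cannot be adverb — rule 1 would then fail for every completion. It is preposition.
Word 5 cannot be adverb — rule 1 would then fail for every completion. It is preposition.
The only consistent sequence is: noun noun preposition noun preposition adverb adverb.
Check: rule 1 ok; rule 2 ok; rule 3 ok.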